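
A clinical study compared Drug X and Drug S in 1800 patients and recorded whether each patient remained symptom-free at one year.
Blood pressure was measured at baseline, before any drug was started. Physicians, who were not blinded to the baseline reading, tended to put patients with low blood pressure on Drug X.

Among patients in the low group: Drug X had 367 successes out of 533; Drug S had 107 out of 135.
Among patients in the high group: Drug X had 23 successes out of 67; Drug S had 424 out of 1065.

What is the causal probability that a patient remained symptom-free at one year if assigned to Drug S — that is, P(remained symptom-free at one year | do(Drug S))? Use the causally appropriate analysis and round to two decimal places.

Blood pressure is set before the drug has any effect — it is not caused by the drug — and it independently drives the outcome. That makes it a confounder, so the causal comparison is within blood pressure levels.
Standardising Drug S to the population blood pressure mix: 0.371·107/135 + 0.629·424/1065 = 0.545.

0.54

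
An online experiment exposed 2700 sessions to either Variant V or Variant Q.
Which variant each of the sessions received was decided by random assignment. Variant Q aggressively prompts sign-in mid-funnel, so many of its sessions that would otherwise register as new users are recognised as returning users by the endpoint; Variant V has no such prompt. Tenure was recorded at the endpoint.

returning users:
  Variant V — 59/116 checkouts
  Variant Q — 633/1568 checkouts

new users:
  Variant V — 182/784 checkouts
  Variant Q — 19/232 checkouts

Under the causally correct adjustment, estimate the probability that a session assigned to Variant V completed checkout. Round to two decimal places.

Within every user tenure level Variant V has the higher rate, yet pooled Variant Q does — Simpson's reversal.
The distribution of user tenure is itself part of what the variant does — it is an intermediate outcome. Holding it fixed would remove that part of the effect; the total effect is the pooled difference.
So P(outcome | do(Variant V)) is just the pooled rate for Variant V: 241/900 = 0.268.

0.27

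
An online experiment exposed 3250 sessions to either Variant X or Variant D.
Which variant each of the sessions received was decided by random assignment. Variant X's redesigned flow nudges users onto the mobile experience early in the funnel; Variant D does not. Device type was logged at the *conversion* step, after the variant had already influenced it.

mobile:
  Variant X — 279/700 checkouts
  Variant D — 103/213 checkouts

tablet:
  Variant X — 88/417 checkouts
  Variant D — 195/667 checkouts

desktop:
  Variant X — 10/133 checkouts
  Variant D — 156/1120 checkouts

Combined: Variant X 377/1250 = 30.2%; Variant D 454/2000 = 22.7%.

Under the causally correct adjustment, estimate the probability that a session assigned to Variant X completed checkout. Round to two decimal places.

Within every device type level Variant D has the higher rate, yet pooled Variant X does — Simpson's reversal.
Device type is recorded after the variant and is itself shifted by it — it sits on the causal path from variant to outcome. Conditioning on a mediator would strip out part of the effect we want; the pooled comparison gives the total causal effect.
So P(outcome | do(Variant X)) is just the pooled rate for Variant X: 377/1250 = 0.302.

0.30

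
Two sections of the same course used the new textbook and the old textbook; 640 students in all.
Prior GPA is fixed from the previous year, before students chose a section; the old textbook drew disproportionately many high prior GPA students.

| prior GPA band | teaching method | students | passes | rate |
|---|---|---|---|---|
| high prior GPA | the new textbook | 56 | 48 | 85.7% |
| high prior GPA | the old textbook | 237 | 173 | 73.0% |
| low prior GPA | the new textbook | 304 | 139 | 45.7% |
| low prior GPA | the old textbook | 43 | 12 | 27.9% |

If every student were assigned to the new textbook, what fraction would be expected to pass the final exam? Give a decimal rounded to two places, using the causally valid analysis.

0.64

Prior GPA band differs across teaching methods for reasons unrelated to any effect of the teaching method itself, and it separately predicts the outcome — a classic confounder. We must compare within prior GPA band levels.
Standardising the new textbook to the population prior GPA band mix: 0.458·48/56 + 0.542·139/304 = 0.640.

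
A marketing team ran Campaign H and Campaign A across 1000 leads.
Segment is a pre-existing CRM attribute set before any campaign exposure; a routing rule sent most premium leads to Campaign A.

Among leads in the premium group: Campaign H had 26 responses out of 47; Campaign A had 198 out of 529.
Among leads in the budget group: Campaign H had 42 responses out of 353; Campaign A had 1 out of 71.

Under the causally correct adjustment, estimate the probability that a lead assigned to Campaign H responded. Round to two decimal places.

Customer segment is set before the campaign has any effect — it is not caused by the campaign — and it independently drives the outcome. That makes it a confounder, so the causal comparison is within customer segment levels.
Standardising Campaign H to the population customer segment mix: 0.576·26/47 + 0.424·42/353 = 0.369.

0.37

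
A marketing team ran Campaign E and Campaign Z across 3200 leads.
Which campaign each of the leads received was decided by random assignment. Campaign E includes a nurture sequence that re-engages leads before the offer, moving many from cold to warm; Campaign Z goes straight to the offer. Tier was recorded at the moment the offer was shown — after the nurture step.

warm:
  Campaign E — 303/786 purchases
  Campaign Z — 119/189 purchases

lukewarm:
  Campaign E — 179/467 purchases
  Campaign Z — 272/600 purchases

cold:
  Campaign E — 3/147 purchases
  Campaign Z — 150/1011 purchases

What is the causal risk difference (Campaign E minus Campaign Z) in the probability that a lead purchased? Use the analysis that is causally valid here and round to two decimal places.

+0.05

Campaign Z is higher inside every engagement tier stratum but Campaign E is higher in aggregate. Whether to stratify depends on how engagement tier relates to the campaign.
Because the campaign influences engagement tier, engagement tier is a post-treatment mediator, not a confounder. Stratifying on it would bias the estimate; the causal effect is the crude pooled difference.
The causal difference is the pooled difference: 0.346 − 0.301 = +0.046.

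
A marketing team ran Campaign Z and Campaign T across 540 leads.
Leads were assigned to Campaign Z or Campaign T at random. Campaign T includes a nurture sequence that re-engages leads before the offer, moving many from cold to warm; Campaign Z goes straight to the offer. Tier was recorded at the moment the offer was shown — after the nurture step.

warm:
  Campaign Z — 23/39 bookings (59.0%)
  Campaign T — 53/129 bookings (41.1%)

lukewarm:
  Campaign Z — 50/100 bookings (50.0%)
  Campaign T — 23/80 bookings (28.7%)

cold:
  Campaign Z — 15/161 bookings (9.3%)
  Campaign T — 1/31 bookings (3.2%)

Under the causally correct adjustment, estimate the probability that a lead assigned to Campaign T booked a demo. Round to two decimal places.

The engagement tier-specific comparison favours Campaign Z throughout, but the pooled figures favour Campaign T. The question is whether to condition on engagement tier.
Because the campaign influences engagement tier, engagement tier is a post-treatment mediator, not a confounder. Stratifying on it would bias the estimate; the causal effect is the crude pooled difference.
So P(outcome | do(Campaign T)) is just the pooled rate for Campaign T: 77/240 = 0.321.

0.32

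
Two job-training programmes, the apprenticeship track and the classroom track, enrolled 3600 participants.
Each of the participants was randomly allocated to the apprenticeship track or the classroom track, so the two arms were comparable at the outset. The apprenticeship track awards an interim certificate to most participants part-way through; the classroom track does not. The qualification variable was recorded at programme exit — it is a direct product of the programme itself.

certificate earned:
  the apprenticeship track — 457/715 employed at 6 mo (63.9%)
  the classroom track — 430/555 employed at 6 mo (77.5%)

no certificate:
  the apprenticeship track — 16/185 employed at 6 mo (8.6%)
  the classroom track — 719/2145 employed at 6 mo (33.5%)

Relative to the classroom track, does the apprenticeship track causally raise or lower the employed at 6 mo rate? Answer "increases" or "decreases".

increases

the classroom track is higher inside every qualification attained during the programme stratum but the apprenticeship track is higher in aggregate. Whether to stratify depends on how qualification attained during the programme relates to the programme.
Qualification attained during the programme here is a post-treatment variable shaped by the programme; conditioning on it would introduce bias rather than remove it. The overall comparison is the causal one.
Pooled: the apprenticeship track 52.6% vs the classroom track 42.6%; the apprenticeship track is higher overall.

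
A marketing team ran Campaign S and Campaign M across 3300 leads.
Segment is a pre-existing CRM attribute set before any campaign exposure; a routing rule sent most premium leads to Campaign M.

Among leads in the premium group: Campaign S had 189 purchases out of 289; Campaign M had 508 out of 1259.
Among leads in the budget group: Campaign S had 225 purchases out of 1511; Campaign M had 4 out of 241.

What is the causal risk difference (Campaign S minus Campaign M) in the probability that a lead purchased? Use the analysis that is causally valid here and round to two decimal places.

The customer segment-specific comparison favours Campaign S throughout, but the pooled figures favour Campaign M. The question is whether to condition on customer segment.
Since customer segment is a pre-existing factor (not a product of the campaign) and it affects the outcome on its own, it is a confounder. The stratified rates, not the pooled rate, identify the causal effect.
Adjusting over the population distribution of customer segment: 0.469·(0.654−0.403) + 0.531·(0.149−0.017) = +0.188.

+0.19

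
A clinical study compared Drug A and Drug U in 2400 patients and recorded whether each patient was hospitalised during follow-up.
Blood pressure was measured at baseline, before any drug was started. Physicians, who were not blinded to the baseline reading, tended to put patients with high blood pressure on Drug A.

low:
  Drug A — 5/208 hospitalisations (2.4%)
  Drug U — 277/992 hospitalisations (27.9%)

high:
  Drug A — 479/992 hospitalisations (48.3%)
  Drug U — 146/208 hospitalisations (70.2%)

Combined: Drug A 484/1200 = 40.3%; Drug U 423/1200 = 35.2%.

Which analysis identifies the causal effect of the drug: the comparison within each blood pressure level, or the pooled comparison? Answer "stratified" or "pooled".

stratified

Drug A is lower inside every blood pressure stratum but Drug U is lower in aggregate. Whether to stratify depends on how blood pressure relates to the drug.
Here blood pressure is a common cause — it drives both which drug a case falls under and the outcome. The crude comparison mixes populations; the stratum-specific rates are the causally relevant ones.
Within each level — low: 2.4% vs 27.9%; high: 48.3% vs 70.2% — Drug A is lower every time.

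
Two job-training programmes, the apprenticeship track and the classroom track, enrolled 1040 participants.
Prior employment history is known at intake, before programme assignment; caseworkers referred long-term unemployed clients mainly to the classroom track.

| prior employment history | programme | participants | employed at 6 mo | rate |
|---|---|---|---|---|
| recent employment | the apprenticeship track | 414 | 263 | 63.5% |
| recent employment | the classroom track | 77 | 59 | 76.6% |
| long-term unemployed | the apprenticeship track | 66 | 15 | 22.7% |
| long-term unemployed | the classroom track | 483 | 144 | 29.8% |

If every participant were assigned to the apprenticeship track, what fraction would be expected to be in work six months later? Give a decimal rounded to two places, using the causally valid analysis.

Prior employment history differs across programmes for reasons unrelated to any effect of the programme itself, and it separately predicts the outcome — a classic confounder. We must compare within prior employment history levels.
Standardising the apprenticeship track to the population prior employment history mix: 0.472·263/414 + 0.528·15/66 = 0.420.

0.42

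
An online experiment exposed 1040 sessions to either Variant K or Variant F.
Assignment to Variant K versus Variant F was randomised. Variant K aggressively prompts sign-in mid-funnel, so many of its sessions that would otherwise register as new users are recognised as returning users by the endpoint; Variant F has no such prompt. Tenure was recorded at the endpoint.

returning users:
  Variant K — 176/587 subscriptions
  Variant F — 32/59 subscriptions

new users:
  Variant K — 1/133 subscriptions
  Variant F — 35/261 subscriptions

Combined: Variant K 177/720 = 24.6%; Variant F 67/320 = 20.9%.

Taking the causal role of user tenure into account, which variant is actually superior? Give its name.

Variant K

User tenure is recorded after the variant and is itself shifted by it — it sits on the causal path from variant to outcome. Conditioning on a mediator would strip out part of the effect we want; the pooled comparison gives the total causal effect.
Pooled: Variant K 24.6% vs Variant F 20.9%; Variant K is higher overall.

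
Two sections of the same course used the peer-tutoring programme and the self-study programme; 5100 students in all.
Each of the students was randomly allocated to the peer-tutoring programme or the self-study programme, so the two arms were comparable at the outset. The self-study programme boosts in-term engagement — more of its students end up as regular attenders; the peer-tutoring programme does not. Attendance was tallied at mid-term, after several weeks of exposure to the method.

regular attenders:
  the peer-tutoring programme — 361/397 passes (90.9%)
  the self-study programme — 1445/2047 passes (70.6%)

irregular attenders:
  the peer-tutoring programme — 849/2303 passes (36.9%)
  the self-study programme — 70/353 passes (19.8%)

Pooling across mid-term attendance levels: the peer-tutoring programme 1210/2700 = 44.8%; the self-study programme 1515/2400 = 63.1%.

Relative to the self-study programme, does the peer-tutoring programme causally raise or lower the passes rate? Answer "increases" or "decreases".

The stratified and pooled comparisons disagree (the peer-tutoring programme wins within each mid-term attendance; the self-study programme wins overall), so the answer turns on the causal role of mid-term attendance.
Stratifying would compare teaching methods among students the teaching methods themselves sorted into mid-term attendance groups — a form of selection on an intermediate. The unconditioned pooled rates give the total causal effect.
Pooled: the peer-tutoring programme 44.8% vs the self-study programme 63.1%; the self-study programme is higher overall.

decreases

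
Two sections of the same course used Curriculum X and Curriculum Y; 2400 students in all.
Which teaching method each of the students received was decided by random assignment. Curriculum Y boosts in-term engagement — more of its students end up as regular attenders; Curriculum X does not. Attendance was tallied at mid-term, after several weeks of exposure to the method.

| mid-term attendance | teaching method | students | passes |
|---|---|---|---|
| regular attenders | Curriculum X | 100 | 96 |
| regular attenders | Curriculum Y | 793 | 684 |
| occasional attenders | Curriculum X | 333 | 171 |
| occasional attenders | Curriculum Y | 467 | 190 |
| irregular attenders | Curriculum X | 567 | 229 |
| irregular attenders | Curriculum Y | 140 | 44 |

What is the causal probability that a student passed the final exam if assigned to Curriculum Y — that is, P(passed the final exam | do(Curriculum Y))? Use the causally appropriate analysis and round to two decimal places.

Mid-term attendance is downstream of the teaching method. One should not condition on a consequence of treatment, so the overall rates are the right comparison.
So P(outcome | do(Curriculum Y)) is just the pooled rate for Curriculum Y: 918/1400 = 0.656.

0.66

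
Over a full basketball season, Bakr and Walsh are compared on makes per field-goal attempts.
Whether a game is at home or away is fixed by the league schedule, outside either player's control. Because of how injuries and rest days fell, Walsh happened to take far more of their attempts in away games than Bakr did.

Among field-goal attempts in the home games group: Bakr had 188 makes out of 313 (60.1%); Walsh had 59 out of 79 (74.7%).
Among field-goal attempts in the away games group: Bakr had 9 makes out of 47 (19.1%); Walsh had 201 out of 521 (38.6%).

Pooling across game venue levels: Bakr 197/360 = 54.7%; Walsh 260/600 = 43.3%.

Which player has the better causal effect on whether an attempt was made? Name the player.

Game venue is set before the player has any effect — it is not caused by the player — and it independently drives the outcome. That makes it a confounder, so the causal comparison is within game venue levels.
Within each level — home games: 60.1% vs 74.7%; away games: 19.1% vs 38.6% — Walsh is higher every time.

Walsh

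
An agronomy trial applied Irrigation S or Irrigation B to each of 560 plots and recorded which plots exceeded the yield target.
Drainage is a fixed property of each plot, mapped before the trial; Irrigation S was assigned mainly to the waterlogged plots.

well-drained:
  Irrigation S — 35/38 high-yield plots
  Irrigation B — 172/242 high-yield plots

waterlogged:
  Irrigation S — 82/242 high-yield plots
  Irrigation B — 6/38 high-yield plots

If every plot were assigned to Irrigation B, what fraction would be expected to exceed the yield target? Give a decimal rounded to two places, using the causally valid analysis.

Irrigation S is higher inside every field drainage stratum but Irrigation B is higher in aggregate. Whether to stratify depends on how field drainage relates to the irrigation.
Field drainage is set before the irrigation has any effect — it is not caused by the irrigation — and it independently drives the outcome. That makes it a confounder, so the causal comparison is within field drainage levels.
Standardising Irrigation B to the population field drainage mix: 0.500·172/242 + 0.500·6/38 = 0.434.

0.43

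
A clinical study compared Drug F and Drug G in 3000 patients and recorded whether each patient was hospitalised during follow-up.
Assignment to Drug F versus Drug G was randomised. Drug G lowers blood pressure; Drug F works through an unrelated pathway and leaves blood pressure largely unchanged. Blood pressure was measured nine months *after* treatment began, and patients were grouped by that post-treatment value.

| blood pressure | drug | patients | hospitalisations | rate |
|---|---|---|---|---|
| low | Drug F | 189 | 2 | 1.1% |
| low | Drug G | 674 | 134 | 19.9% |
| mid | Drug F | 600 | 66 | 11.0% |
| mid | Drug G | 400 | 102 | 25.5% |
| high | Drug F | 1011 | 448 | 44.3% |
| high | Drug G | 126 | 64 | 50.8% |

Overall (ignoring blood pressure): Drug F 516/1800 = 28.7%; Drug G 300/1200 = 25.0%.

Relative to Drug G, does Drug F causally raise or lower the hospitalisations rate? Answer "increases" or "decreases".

The blood pressure-specific comparison favours Drug F throughout, but the pooled figures favour Drug G. The question is whether to condition on blood pressure.
Stratifying would compare drugs among patients the drugs themselves sorted into blood pressure groups — a form of selection on an intermediate. The unconditioned pooled rates give the total causal effect.
Pooled: Drug F 28.7% vs Drug G 25.0%; Drug G is lower overall.

increases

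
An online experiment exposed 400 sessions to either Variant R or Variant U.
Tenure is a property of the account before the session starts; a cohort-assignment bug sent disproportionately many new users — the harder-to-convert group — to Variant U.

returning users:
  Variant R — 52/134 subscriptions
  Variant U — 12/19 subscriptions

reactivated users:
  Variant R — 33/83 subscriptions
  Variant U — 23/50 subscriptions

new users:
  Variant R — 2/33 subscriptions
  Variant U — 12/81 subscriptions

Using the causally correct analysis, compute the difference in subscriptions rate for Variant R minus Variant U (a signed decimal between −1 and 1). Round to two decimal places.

User tenure is set before the variant has any effect — it is not caused by the variant — and it independently drives the outcome. That makes it a confounder, so the causal comparison is within user tenure levels.
Adjusting over the population distribution of user tenure: 0.383·(0.388−0.632) + 0.333·(0.398−0.460) + 0.285·(0.061−0.148) = -0.139.

-0.14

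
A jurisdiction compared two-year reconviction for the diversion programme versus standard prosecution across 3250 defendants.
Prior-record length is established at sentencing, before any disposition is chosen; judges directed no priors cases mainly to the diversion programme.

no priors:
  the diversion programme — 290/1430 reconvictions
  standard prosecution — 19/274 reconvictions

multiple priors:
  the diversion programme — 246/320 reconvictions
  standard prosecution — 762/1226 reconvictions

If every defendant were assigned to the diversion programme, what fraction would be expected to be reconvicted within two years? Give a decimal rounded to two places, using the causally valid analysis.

0.47

standard prosecution is lower inside every prior-record length stratum but the diversion programme is lower in aggregate. Whether to stratify depends on how prior-record length relates to the disposition.
The imbalance in prior-record length arose from how defendants were allocated, not from anything the disposition did; and prior-record length independently affects the outcome. The pooled gap is confounded — condition on prior-record length.
Standardising the diversion programme to the population prior-record length mix: 0.524·290/1430 + 0.476·246/320 = 0.472.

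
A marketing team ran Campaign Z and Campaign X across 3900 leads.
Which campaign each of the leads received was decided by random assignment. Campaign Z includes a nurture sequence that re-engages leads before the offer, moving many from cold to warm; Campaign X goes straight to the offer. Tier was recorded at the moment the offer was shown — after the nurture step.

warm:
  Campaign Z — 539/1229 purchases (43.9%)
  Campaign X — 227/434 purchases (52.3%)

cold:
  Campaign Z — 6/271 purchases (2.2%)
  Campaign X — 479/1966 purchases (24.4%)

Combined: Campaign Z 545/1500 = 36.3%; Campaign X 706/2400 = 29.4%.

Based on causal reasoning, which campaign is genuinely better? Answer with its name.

Campaign Z

Stratifying would compare campaigns among leads the campaigns themselves sorted into engagement tier groups — a form of selection on an intermediate. The unconditioned pooled rates give the total causal effect.
Pooled: Campaign Z 36.3% vs Campaign X 29.4%; Campaign Z is higher overall.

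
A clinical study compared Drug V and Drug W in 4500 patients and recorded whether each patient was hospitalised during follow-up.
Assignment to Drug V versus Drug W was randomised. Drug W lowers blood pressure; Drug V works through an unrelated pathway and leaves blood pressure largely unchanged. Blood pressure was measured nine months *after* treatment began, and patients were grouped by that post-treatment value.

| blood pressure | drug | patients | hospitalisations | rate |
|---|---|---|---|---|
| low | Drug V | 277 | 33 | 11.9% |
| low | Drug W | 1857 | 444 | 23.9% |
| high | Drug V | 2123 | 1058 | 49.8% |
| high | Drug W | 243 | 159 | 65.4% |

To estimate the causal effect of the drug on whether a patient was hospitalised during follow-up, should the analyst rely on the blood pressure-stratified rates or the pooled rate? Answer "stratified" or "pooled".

pooled

Drug V is lower inside every blood pressure stratum but Drug W is lower in aggregate. Whether to stratify depends on how blood pressure relates to the drug.
Blood pressure lies on the pathway drug → blood pressure → outcome, so adjusting for it blocks the indirect effect. For the total causal effect of drug, use the unadjusted pooled rates.
Pooled: Drug V 45.5% vs Drug W 28.7%; Drug W is lower overall.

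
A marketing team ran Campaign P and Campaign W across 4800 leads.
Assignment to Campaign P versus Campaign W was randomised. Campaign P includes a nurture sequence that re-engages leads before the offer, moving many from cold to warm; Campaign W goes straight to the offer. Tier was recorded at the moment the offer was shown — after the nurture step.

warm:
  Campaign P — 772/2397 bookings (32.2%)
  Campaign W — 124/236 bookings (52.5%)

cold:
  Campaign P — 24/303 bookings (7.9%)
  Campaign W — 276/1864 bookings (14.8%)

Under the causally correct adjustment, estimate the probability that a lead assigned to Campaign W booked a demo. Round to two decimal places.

0.19

Campaign W is higher inside every engagement tier stratum but Campaign P is higher in aggregate. Whether to stratify depends on how engagement tier relates to the campaign.
Stratifying would compare campaigns among leads the campaigns themselves sorted into engagement tier groups — a form of selection on an intermediate. The unconditioned pooled rates give the total causal effect.
So P(outcome | do(Campaign W)) is just the pooled rate for Campaign W: 400/2100 = 0.190.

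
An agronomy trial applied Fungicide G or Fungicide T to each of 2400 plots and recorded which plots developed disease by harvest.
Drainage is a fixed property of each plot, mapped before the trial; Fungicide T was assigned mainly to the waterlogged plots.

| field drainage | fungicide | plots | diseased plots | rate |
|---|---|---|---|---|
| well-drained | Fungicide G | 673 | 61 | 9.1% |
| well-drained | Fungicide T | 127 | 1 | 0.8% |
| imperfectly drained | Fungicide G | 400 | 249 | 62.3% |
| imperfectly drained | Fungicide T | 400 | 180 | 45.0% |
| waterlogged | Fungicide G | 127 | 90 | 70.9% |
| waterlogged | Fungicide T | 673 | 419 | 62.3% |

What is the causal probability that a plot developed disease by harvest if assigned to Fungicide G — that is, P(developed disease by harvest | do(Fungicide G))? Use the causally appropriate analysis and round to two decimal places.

0.47

Within every field drainage level Fungicide T has the lower rate, yet pooled Fungicide G does — Simpson's reversal.
Field drainage differs across fungicides for reasons unrelated to any effect of the fungicide itself, and it separately predicts the outcome — a classic confounder. We must compare within field drainage levels.
Standardising Fungicide G to the population field drainage mix: 0.333·61/673 + 0.333·249/400 + 0.333·90/127 = 0.474.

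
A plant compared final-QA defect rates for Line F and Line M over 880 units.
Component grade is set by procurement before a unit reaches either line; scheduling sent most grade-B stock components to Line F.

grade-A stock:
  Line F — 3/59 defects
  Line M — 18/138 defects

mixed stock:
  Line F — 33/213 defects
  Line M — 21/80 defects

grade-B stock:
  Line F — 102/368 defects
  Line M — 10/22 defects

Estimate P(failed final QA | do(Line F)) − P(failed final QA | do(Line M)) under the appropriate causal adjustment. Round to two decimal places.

Nothing the line does changes component grade; the imbalance is an allocation artefact. With component grade also predicting the outcome, the pooled figure is confounded, and the within-stratum comparison is the causal one.
Adjusting over the population distribution of component grade: 0.224·(0.051−0.130) + 0.333·(0.155−0.263) + 0.443·(0.277−0.455) = -0.132.

-0.13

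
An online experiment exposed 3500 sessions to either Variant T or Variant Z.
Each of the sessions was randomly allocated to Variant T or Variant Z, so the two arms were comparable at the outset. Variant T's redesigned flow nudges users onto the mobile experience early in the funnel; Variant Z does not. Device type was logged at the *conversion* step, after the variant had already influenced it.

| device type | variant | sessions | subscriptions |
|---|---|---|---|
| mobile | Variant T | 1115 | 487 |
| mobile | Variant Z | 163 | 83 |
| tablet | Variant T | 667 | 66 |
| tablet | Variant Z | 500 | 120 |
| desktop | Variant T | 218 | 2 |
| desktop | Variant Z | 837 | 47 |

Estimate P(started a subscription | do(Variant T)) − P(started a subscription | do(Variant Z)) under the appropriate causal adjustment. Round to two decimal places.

+0.11

The stratified and pooled comparisons disagree (Variant Z wins within each device type; Variant T wins overall), so the answer turns on the causal role of device type.
Device type is downstream of the variant. One should not condition on a consequence of treatment, so the overall rates are the right comparison.
The causal difference is the pooled difference: 0.278 − 0.167 = +0.111.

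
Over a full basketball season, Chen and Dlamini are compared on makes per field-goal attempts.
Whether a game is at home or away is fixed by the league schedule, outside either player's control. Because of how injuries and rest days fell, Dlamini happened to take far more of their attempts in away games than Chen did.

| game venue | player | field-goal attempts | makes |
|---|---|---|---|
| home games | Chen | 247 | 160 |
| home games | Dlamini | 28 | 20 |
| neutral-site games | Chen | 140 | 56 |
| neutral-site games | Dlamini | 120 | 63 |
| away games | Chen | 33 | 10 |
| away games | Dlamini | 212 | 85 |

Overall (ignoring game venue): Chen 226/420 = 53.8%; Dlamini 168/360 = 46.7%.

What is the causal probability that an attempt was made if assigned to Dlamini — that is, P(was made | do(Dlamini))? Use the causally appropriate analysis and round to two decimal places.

The game venue-specific comparison favours Dlamini throughout, but the pooled figures favour Chen. The question is whether to condition on game venue.
Since game venue is a pre-existing factor (not a product of the player) and it affects the outcome on its own, it is a confounder. The stratified rates, not the pooled rate, identify the causal effect.
Standardising Dlamini to the population game venue mix: 0.353·20/28 + 0.333·63/120 + 0.314·85/212 = 0.553.

0.55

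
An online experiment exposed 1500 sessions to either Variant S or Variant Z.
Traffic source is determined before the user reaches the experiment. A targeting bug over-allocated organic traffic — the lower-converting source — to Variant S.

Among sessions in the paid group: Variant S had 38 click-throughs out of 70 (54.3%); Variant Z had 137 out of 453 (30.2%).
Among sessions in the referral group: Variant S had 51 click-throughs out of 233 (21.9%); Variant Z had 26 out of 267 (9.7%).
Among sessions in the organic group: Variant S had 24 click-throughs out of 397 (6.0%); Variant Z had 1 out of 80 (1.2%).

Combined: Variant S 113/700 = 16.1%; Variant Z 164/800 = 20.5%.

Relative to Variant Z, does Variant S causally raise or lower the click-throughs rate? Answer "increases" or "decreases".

Variant S is higher inside every traffic source stratum but Variant Z is higher in aggregate. Whether to stratify depends on how traffic source relates to the variant.
Here traffic source is a common cause — it drives both which variant a case falls under and the outcome. The crude comparison mixes populations; the stratum-specific rates are the causally relevant ones.
Within each level — paid: 54.3% vs 30.2%; referral: 21.9% vs 9.7%; organic: 6.0% vs 1.2% — Variant S is higher every time.

increases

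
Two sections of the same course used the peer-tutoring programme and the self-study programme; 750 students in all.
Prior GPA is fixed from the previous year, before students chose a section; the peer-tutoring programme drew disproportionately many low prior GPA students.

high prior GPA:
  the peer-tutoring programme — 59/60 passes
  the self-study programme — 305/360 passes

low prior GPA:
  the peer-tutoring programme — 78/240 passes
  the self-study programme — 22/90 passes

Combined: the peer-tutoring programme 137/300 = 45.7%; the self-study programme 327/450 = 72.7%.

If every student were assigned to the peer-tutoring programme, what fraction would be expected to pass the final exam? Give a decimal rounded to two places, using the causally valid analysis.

0.69

the peer-tutoring programme is higher inside every prior GPA band stratum but the self-study programme is higher in aggregate. Whether to stratify depends on how prior GPA band relates to the teaching method.
Since prior GPA band is a pre-existing factor (not a product of the teaching method) and it affects the outcome on its own, it is a confounder. The stratified rates, not the pooled rate, identify the causal effect.
Standardising the peer-tutoring programme to the population prior GPA band mix: 0.560·59/60 + 0.440·78/240 = 0.694.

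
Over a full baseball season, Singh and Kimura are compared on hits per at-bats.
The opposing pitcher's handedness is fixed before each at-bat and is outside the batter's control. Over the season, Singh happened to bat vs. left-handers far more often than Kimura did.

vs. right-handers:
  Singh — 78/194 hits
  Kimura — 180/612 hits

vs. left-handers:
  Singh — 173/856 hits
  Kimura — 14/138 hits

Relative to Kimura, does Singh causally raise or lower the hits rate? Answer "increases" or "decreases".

The pitcher handedness-specific comparison favours Singh throughout, but the pooled figures favour Kimura. The question is whether to condition on pitcher handedness.
Here pitcher handedness is a common cause — it drives both which player a case falls under and the outcome. The crude comparison mixes populations; the stratum-specific rates are the causally relevant ones.
Within each level — vs. right-handers: 40.2% vs 29.4%; vs. left-handers: 20.2% vs 10.1% — Singh is higher every time.

increases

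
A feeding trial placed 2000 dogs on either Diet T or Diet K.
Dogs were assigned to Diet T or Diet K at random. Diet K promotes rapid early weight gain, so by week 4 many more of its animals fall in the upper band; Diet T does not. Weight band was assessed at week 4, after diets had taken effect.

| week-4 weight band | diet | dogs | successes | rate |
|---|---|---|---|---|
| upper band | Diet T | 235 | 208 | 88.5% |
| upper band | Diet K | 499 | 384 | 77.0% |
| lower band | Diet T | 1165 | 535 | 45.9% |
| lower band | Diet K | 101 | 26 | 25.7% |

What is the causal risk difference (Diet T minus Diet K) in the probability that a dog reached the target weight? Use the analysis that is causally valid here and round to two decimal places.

Within every week-4 weight band level Diet T has the higher rate, yet pooled Diet K does — Simpson's reversal.
Week-4 weight band is downstream of the diet. One should not condition on a consequence of treatment, so the overall rates are the right comparison.
The causal difference is the pooled difference: 0.531 − 0.683 = -0.153.

-0.15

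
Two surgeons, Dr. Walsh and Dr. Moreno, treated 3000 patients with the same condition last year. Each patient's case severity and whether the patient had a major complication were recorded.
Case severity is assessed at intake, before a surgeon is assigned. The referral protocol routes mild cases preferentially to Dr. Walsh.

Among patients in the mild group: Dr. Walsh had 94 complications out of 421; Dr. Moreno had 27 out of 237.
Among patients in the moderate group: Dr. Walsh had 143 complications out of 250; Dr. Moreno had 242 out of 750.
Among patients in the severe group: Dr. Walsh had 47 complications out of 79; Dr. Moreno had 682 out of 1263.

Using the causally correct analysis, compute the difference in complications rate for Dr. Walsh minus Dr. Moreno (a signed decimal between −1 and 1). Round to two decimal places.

The case severity-specific comparison favours Dr. Moreno throughout, but the pooled figures favour Dr. Walsh. The question is whether to condition on case severity.
Nothing the surgeon does changes case severity; the imbalance is an allocation artefact. With case severity also predicting the outcome, the pooled figure is confounded, and the within-stratum comparison is the causal one.
Adjusting over the population distribution of case severity: 0.219·(0.223−0.114) + 0.333·(0.572−0.323) + 0.447·(0.595−0.540) = +0.132.

+0.13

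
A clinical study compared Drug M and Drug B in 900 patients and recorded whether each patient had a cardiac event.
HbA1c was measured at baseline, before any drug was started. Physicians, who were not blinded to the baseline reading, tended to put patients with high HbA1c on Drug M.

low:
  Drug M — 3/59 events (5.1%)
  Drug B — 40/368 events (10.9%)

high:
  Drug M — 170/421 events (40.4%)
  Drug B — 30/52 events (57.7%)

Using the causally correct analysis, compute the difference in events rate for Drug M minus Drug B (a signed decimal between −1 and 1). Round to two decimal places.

Here HbA1c is a common cause — it drives both which drug a case falls under and the outcome. The crude comparison mixes populations; the stratum-specific rates are the causally relevant ones.
Adjusting over the population distribution of HbA1c: 0.474·(0.051−0.109) + 0.526·(0.404−0.577) = -0.118.

-0.12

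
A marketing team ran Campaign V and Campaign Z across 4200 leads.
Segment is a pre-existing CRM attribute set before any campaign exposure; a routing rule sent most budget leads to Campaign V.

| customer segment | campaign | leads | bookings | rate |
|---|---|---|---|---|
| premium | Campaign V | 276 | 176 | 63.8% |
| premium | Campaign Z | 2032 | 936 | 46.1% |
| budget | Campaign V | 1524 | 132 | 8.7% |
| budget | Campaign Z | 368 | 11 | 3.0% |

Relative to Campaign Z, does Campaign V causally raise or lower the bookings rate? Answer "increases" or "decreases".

increases

Customer segment is set before the campaign has any effect — it is not caused by the campaign — and it independently drives the outcome. That makes it a confounder, so the causal comparison is within customer segment levels.
Within each level — premium: 63.8% vs 46.1%; budget: 8.7% vs 3.0% — Campaign V is higher every time.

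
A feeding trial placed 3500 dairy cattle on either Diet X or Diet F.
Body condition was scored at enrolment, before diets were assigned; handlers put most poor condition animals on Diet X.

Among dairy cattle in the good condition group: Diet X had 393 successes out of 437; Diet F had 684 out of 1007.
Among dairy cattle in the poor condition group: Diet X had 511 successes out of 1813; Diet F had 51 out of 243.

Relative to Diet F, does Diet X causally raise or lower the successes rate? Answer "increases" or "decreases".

Diet X is higher inside every starting body condition stratum but Diet F is higher in aggregate. Whether to stratify depends on how starting body condition relates to the diet.
Since starting body condition is a pre-existing factor (not a product of the diet) and it affects the outcome on its own, it is a confounder. The stratified rates, not the pooled rate, identify the causal effect.
Within each level — good condition: 89.9% vs 67.9%; poor condition: 28.2% vs 21.0% — Diet X is higher every time.

increases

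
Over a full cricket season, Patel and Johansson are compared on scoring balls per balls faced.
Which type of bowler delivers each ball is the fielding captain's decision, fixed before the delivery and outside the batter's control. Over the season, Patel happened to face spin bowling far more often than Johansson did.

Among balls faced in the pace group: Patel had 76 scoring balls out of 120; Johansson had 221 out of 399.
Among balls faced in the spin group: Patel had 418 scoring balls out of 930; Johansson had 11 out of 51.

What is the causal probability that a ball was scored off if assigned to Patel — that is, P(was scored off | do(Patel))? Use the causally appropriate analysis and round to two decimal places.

0.51

The bowling type-specific comparison favours Patel throughout, but the pooled figures favour Johansson. The question is whether to condition on bowling type.
Nothing the player does changes bowling type; the imbalance is an allocation artefact. With bowling type also predicting the outcome, the pooled figure is confounded, and the within-stratum comparison is the causal one.
Standardising Patel to the population bowling type mix: 0.346·76/120 + 0.654·418/930 = 0.513.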